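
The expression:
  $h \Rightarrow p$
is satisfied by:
  {p: True, h: False}
  {h: False, p: False}
  {h: True, p: True}


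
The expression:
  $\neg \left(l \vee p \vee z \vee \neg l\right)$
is never true.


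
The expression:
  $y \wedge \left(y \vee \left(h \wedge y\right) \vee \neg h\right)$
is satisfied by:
  {y: True}


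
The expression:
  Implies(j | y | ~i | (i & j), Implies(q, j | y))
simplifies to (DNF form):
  i | j | y | ~q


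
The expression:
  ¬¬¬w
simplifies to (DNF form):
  ¬w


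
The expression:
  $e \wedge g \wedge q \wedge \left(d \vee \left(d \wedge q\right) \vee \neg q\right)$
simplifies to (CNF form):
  $d \wedge e \wedge g \wedge q$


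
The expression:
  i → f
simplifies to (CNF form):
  f ∨ ¬i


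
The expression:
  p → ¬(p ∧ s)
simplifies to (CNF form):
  ¬p ∨ ¬s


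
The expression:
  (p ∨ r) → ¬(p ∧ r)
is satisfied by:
  {p: False, r: False}
  {r: True, p: False}
  {p: True, r: False}


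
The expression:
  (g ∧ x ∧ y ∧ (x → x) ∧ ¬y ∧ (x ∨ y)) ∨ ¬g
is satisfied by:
  {g: False}


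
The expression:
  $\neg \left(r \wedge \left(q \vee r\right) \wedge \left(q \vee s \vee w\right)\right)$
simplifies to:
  $\left(\neg q \wedge \neg s \wedge \neg w\right) \vee \neg r$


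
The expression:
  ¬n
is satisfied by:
  {n: False}


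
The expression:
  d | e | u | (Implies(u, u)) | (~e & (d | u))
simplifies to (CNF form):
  True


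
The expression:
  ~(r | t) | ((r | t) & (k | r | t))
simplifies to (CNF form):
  True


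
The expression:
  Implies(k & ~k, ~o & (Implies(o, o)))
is always true.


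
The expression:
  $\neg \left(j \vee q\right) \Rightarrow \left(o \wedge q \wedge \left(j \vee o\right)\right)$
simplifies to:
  $j \vee q$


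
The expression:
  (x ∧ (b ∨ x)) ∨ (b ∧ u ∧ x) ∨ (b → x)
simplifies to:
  x ∨ ¬b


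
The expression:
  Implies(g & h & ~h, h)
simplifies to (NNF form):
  True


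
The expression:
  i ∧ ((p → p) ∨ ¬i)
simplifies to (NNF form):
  i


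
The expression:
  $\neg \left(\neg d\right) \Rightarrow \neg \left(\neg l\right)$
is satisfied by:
  {l: True, d: False}
  {d: False, l: False}
  {d: True, l: True}


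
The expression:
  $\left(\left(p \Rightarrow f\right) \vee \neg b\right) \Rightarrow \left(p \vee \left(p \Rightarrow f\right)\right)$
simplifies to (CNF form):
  $\text{True}$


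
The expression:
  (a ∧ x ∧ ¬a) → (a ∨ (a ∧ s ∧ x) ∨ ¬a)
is always true.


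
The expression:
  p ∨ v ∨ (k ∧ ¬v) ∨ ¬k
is always true.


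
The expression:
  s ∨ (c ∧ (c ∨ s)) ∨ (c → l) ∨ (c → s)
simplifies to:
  True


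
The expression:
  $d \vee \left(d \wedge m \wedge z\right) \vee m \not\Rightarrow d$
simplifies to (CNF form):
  $d \vee m$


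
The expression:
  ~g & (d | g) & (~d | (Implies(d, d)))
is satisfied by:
  {d: True, g: False}


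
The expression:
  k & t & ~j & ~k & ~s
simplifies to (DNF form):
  False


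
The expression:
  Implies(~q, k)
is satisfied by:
  {k: True, q: True}
  {k: True, q: False}
  {q: True, k: False}


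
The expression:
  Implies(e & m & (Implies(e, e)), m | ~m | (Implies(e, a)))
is always true.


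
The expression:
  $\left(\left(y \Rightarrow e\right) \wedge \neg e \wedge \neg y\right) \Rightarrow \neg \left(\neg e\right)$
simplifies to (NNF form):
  $e \vee y$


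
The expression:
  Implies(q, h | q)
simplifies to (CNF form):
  True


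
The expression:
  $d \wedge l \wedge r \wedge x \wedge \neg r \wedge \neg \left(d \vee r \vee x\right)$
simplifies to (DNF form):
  $\text{False}$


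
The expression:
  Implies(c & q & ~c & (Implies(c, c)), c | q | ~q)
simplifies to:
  True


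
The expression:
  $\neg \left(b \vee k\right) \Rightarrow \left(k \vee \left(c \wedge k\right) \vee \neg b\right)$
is always true.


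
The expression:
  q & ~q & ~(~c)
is never true.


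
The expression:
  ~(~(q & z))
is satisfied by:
  {z: True, q: True}


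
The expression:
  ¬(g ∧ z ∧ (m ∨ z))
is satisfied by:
  {g: False, z: False}
  {z: True, g: False}
  {g: True, z: False}


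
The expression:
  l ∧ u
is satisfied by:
  {u: True, l: True}


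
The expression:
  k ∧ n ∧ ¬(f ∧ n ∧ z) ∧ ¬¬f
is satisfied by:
  {n: True, f: True, k: True, z: False}


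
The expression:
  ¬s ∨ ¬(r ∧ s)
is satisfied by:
  {s: False, r: False}
  {r: True, s: False}
  {s: True, r: False}


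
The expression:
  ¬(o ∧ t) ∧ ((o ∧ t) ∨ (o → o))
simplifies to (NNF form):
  ¬o ∨ ¬t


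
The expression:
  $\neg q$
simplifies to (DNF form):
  $\neg q$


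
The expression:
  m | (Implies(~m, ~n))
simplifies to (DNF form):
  m | ~n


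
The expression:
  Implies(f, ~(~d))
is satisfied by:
  {d: True, f: False}
  {f: False, d: False}
  {f: True, d: True}


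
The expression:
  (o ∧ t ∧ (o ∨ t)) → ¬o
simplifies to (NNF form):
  ¬o ∨ ¬t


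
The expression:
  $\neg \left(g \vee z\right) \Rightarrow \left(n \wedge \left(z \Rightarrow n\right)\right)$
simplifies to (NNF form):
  $g \vee n \vee z$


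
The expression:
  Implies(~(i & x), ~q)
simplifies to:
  ~q | (i & x)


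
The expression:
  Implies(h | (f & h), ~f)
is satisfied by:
  {h: False, f: False}
  {f: True, h: False}
  {h: True, f: False}


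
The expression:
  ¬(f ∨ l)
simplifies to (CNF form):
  ¬f ∧ ¬l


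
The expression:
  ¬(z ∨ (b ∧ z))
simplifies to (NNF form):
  ¬z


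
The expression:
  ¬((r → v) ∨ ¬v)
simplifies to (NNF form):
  False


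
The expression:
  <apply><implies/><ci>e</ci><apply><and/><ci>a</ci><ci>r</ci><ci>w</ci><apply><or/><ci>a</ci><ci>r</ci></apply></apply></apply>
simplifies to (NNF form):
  <apply><or/><apply><not/><ci>e</ci></apply><apply><and/><ci>a</ci><ci>r</ci><ci>w</ci></apply></apply>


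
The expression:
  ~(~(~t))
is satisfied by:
  {t: False}


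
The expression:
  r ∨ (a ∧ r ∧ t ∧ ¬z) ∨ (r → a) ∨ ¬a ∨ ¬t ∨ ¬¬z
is always true.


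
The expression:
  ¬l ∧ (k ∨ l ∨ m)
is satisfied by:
  {k: True, m: True, l: False}
  {k: True, m: False, l: False}
  {m: True, k: False, l: False}


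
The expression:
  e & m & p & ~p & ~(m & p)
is never true.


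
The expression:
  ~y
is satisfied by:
  {y: False}


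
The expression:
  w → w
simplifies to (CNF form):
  True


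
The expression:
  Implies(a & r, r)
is always true.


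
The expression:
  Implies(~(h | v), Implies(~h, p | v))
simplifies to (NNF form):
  h | p | v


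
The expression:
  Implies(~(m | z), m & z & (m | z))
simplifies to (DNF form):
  m | z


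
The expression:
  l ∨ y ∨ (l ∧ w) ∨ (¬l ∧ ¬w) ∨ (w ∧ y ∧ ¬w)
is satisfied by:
  {y: True, l: True, w: False}
  {y: True, w: False, l: False}
  {l: True, w: False, y: False}
  {l: False, w: False, y: False}
  {y: True, l: True, w: True}
  {y: True, w: True, l: False}
  {l: True, w: True, y: False}


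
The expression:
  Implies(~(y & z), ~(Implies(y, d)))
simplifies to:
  y & (z | ~d)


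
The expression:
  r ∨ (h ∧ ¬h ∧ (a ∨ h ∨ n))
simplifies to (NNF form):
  r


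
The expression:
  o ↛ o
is never true.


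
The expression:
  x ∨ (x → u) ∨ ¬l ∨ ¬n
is always true.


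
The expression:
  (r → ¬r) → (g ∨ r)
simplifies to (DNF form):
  g ∨ r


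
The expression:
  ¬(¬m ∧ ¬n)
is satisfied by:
  {n: True, m: True}
  {n: True, m: False}
  {m: True, n: False}


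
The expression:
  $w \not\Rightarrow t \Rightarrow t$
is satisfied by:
  {t: True, w: False}
  {w: False, t: False}
  {w: True, t: True}


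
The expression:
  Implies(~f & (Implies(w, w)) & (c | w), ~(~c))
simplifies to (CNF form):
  c | f | ~w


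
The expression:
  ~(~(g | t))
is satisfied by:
  {t: True, g: True}
  {t: True, g: False}
  {g: True, t: False}


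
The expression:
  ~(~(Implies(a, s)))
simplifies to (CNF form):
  s | ~a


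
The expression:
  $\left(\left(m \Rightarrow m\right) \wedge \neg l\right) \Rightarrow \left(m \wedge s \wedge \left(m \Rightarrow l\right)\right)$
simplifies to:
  $l$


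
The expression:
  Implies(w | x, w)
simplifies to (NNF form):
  w | ~x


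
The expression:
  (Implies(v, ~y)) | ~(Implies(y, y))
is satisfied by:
  {v: False, y: False}
  {y: True, v: False}
  {v: True, y: False}


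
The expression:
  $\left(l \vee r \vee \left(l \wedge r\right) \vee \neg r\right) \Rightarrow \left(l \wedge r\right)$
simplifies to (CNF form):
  $l \wedge r$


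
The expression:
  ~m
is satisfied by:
  {m: False}


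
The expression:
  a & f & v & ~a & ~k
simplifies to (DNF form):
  False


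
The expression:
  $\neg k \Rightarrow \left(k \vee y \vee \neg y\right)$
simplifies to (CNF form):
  $\text{True}$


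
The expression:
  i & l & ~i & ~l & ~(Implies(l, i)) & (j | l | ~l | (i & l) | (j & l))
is never true.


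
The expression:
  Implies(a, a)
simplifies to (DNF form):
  True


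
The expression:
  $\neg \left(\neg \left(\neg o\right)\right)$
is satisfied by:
  {o: False}


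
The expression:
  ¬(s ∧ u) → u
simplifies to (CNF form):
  u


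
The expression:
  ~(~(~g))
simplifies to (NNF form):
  ~g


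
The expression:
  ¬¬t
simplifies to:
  t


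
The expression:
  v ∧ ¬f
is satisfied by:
  {v: True, f: False}


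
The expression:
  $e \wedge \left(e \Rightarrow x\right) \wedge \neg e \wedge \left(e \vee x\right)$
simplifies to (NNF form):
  $\text{False}$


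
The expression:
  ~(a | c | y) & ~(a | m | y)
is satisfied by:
  {y: False, c: False, a: False, m: False}


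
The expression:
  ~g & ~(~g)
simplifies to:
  False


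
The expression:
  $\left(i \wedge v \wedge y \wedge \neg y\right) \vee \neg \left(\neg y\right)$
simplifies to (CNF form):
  $y$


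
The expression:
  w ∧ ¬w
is never true.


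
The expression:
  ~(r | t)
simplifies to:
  ~r & ~t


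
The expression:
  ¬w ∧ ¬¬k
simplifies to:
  k ∧ ¬w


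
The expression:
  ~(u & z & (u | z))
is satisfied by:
  {u: False, z: False}
  {z: True, u: False}
  {u: True, z: False}


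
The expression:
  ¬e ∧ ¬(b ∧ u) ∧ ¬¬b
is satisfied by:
  {b: True, u: False, e: False}


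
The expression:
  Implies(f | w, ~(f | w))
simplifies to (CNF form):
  ~f & ~w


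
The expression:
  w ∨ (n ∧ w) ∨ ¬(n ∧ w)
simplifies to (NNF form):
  True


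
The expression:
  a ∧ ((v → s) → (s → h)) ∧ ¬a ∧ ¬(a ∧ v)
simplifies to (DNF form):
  False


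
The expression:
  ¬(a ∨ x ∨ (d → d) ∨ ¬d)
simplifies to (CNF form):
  False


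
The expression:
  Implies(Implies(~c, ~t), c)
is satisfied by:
  {t: True, c: True}
  {t: True, c: False}
  {c: True, t: False}


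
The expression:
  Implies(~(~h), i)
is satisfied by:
  {i: True, h: False}
  {h: False, i: False}
  {h: True, i: True}


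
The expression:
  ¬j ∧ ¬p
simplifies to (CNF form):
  ¬j ∧ ¬p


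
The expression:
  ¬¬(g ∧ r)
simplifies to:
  g ∧ r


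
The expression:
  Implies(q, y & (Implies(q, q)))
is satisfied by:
  {y: True, q: False}
  {q: False, y: False}
  {q: True, y: True}


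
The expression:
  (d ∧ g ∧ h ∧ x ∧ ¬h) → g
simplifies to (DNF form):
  True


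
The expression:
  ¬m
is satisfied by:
  {m: False}


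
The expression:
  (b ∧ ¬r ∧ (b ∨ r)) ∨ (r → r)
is always true.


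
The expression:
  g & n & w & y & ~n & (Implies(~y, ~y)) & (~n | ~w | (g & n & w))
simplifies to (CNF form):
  False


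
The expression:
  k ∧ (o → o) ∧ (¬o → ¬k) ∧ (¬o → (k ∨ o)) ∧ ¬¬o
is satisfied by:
  {o: True, k: True}


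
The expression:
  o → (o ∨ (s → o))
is always true.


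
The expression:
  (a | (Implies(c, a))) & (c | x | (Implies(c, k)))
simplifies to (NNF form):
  a | ~c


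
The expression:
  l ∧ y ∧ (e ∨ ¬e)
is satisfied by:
  {y: True, l: True}


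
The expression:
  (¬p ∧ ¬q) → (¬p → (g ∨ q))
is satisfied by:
  {q: True, g: True, p: True}
  {q: True, g: True, p: False}
  {q: True, p: True, g: False}
  {q: True, p: False, g: False}
  {g: True, p: True, q: False}
  {g: True, p: False, q: False}
  {p: True, g: False, q: False}


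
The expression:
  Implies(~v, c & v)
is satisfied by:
  {v: True}


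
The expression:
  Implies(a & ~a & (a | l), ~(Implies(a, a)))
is always true.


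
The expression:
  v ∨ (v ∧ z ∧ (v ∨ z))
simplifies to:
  v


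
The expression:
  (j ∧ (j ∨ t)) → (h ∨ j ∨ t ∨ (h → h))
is always true.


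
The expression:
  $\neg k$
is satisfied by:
  {k: False}


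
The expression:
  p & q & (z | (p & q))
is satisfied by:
  {p: True, q: True}


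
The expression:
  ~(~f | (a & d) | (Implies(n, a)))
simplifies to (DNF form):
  f & n & ~a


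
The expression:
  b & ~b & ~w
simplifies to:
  False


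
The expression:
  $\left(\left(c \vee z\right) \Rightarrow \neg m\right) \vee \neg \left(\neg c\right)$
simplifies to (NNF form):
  $c \vee \neg m \vee \neg z$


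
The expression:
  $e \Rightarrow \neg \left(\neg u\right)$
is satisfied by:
  {u: True, e: False}
  {e: False, u: False}
  {e: True, u: True}


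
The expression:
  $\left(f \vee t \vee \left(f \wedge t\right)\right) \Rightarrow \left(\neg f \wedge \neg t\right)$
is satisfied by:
  {t: False, f: False}


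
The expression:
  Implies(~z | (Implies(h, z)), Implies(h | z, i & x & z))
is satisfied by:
  {x: True, i: True, h: False, z: False}
  {x: True, i: False, h: False, z: False}
  {i: True, x: False, h: False, z: False}
  {x: False, i: False, h: False, z: False}
  {x: True, z: True, i: True, h: False}
  {x: True, z: True, h: True, i: True}


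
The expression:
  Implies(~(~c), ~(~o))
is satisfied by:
  {o: True, c: False}
  {c: False, o: False}
  {c: True, o: True}


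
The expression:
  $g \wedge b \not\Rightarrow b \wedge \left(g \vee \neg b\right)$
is never true.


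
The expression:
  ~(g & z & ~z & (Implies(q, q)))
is always true.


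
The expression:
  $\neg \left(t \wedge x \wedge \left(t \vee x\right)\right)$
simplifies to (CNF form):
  $\neg t \vee \neg x$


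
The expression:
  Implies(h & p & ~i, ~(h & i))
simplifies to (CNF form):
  True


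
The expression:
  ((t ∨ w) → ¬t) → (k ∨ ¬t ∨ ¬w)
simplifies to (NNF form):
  True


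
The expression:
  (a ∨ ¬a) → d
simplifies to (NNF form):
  d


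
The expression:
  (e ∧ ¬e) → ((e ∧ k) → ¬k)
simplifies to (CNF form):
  True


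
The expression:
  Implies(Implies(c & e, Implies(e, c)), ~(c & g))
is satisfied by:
  {g: False, c: False}
  {c: True, g: False}
  {g: True, c: False}


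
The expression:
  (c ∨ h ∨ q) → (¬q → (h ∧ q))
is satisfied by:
  {q: True, c: False, h: False}
  {q: True, h: True, c: False}
  {q: True, c: True, h: False}
  {q: True, h: True, c: True}
  {h: False, c: False, q: False}


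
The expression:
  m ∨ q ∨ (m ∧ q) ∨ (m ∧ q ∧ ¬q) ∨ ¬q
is always true.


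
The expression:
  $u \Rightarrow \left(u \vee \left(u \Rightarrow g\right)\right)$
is always true.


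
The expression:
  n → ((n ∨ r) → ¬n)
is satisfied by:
  {n: False}


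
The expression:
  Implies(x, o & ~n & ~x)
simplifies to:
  ~x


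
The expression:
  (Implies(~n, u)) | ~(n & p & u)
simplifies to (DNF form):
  True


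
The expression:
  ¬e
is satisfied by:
  {e: False}


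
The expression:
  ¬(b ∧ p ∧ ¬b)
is always true.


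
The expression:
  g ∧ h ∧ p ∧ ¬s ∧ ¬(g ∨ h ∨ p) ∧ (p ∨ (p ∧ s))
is never true.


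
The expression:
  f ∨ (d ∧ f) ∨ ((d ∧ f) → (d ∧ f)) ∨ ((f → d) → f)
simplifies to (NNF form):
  True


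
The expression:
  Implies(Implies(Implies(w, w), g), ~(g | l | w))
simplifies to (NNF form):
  ~g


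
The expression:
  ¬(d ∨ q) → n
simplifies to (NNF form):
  d ∨ n ∨ q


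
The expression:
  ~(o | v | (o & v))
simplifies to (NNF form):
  ~o & ~v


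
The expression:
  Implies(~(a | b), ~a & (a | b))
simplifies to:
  a | b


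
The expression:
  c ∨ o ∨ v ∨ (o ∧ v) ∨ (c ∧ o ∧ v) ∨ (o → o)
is always true.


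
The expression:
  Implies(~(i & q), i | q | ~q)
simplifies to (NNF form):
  True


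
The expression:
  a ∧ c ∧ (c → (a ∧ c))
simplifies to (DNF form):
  a ∧ c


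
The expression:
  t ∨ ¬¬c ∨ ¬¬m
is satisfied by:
  {c: True, t: True, m: True}
  {c: True, t: True, m: False}
  {c: True, m: True, t: False}
  {c: True, m: False, t: False}
  {t: True, m: True, c: False}
  {t: True, m: False, c: False}
  {m: True, t: False, c: False}


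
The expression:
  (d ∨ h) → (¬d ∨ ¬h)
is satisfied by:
  {h: False, d: False}
  {d: True, h: False}
  {h: True, d: False}


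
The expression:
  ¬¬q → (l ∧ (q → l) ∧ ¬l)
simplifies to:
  ¬q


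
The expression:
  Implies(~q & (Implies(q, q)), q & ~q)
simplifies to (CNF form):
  q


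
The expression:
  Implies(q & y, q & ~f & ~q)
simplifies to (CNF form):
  ~q | ~y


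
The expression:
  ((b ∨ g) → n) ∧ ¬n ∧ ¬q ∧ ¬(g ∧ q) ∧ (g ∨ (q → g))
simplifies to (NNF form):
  ¬b ∧ ¬g ∧ ¬n ∧ ¬q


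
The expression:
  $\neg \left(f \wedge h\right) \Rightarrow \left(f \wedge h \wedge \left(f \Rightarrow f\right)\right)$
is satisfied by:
  {h: True, f: True}


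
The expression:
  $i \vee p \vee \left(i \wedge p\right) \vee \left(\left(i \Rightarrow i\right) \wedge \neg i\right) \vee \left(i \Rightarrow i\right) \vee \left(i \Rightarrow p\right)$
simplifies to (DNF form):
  $\text{True}$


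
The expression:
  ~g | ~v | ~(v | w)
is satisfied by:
  {g: False, v: False}
  {v: True, g: False}
  {g: True, v: False}


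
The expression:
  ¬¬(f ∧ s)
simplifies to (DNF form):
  f ∧ s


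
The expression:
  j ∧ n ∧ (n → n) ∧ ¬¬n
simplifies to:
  j ∧ n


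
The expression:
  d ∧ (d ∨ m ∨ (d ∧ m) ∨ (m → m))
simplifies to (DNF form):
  d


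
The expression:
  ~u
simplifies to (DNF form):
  ~u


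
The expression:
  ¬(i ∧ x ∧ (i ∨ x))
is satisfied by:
  {x: False, i: False}
  {i: True, x: False}
  {x: True, i: False}


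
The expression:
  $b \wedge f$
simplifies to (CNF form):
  $b \wedge f$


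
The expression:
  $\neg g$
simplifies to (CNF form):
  $\neg g$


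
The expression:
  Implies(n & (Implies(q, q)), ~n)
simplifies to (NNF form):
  ~n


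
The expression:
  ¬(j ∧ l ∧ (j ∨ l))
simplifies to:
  ¬j ∨ ¬l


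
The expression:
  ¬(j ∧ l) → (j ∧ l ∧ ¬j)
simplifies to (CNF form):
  j ∧ l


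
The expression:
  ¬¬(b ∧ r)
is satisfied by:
  {r: True, b: True}


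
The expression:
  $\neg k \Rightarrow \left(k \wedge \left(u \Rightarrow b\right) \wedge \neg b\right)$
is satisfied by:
  {k: True}


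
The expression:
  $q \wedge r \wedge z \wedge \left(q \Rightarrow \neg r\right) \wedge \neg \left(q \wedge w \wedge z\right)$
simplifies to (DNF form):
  $\text{False}$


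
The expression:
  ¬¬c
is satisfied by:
  {c: True}


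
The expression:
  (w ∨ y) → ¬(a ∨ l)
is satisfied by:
  {l: False, w: False, y: False, a: False}
  {a: True, l: False, w: False, y: False}
  {y: True, l: False, w: False, a: False}
  {w: True, y: False, l: False, a: False}
  {y: True, w: True, l: False, a: False}
  {l: True, y: False, w: False, a: False}
  {a: True, l: True, y: False, w: False}


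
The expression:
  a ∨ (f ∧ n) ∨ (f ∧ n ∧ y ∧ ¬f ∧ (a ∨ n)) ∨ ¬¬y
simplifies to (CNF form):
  (a ∨ f ∨ y) ∧ (a ∨ n ∨ y)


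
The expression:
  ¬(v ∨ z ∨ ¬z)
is never true.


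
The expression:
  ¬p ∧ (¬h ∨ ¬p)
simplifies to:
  ¬p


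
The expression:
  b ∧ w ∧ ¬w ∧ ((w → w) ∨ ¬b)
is never true.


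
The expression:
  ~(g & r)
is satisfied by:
  {g: False, r: False}
  {r: True, g: False}
  {g: True, r: False}


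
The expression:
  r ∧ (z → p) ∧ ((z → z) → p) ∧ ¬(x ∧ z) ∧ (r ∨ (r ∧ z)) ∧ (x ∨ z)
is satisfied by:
  {r: True, x: True, p: True, z: False}
  {r: True, z: True, p: True, x: False}


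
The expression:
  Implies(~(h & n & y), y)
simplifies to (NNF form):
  y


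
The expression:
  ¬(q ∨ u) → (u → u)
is always true.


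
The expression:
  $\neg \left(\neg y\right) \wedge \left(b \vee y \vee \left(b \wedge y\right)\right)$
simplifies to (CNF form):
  $y$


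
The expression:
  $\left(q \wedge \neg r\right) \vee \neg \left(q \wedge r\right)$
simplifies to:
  $\neg q \vee \neg r$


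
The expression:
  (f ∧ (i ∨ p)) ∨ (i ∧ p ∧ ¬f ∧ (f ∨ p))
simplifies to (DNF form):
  (f ∧ i) ∨ (f ∧ p) ∨ (i ∧ p)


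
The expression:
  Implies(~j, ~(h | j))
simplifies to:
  j | ~h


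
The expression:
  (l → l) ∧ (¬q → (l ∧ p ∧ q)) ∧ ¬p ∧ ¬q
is never true.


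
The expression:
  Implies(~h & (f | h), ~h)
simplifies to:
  True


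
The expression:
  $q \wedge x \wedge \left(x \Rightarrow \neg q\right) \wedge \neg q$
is never true.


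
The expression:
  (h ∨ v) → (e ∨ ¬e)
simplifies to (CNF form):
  True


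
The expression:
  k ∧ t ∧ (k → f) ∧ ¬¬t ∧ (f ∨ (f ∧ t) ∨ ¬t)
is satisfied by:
  {t: True, f: True, k: True}


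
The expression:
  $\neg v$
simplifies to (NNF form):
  $\neg v$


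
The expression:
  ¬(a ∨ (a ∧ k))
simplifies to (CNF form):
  ¬a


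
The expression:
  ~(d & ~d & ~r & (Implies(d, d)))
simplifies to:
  True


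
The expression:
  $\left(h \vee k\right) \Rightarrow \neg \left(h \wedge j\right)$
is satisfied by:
  {h: False, j: False}
  {j: True, h: False}
  {h: True, j: False}


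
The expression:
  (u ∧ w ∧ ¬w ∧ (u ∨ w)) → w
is always true.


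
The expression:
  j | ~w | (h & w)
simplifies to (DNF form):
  h | j | ~w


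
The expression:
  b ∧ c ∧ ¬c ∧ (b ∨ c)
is never true.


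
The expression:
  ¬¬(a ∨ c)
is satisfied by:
  {a: True, c: True}
  {a: True, c: False}
  {c: True, a: False}


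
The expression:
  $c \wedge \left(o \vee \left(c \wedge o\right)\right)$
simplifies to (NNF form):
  $c \wedge o$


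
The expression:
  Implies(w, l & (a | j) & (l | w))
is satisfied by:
  {l: True, a: True, j: True, w: False}
  {l: True, a: True, j: False, w: False}
  {l: True, j: True, a: False, w: False}
  {l: True, j: False, a: False, w: False}
  {a: True, j: True, l: False, w: False}
  {a: True, l: False, j: False, w: False}
  {a: False, j: True, l: False, w: False}
  {a: False, l: False, j: False, w: False}
  {l: True, w: True, a: True, j: True}
  {l: True, w: True, a: True, j: False}
  {l: True, w: True, j: True, a: False}


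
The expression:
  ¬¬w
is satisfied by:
  {w: True}


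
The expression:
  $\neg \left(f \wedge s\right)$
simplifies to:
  $\neg f \vee \neg s$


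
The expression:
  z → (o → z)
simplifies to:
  True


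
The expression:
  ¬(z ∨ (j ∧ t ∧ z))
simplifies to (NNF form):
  ¬z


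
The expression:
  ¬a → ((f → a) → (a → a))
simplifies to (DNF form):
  True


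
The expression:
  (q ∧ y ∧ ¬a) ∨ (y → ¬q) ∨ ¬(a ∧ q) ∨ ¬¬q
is always true.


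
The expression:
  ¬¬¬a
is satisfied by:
  {a: False}


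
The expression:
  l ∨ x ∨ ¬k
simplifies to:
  l ∨ x ∨ ¬k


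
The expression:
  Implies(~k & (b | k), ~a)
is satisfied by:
  {k: True, a: False, b: False}
  {k: False, a: False, b: False}
  {b: True, k: True, a: False}
  {b: True, k: False, a: False}
  {a: True, k: True, b: False}
  {a: True, k: False, b: False}
  {a: True, b: True, k: True}


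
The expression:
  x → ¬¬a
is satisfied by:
  {a: True, x: False}
  {x: False, a: False}
  {x: True, a: True}


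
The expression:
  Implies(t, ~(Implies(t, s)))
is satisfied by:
  {s: False, t: False}
  {t: True, s: False}
  {s: True, t: False}


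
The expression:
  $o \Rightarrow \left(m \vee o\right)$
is always true.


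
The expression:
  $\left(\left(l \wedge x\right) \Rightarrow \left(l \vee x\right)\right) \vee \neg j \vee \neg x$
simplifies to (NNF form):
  $\text{True}$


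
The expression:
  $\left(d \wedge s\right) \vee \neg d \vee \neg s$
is always true.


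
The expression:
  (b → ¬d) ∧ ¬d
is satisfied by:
  {d: False}


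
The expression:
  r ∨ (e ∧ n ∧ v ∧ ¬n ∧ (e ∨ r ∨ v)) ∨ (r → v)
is always true.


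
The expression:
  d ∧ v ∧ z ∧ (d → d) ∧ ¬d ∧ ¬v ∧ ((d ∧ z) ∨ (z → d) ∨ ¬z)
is never true.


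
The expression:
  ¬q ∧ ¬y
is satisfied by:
  {q: False, y: False}


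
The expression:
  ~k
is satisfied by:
  {k: False}


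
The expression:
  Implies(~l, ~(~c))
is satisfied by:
  {c: True, l: True}
  {c: True, l: False}
  {l: True, c: False}


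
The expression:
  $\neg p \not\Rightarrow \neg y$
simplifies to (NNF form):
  $y \wedge \neg p$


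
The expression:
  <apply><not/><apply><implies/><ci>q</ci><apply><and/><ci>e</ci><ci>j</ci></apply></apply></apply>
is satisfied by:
  {q: True, e: False, j: False}
  {j: True, q: True, e: False}
  {e: True, q: True, j: False}


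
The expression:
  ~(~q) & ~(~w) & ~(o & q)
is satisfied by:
  {w: True, q: True, o: False}


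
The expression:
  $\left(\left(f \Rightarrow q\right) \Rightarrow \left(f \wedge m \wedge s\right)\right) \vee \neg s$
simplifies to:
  $\left(f \wedge m\right) \vee \left(f \wedge \neg q\right) \vee \neg s$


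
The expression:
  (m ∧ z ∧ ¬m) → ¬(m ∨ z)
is always true.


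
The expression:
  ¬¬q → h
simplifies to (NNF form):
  h ∨ ¬q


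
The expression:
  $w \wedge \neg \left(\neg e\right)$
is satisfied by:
  {e: True, w: True}


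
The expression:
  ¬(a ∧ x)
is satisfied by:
  {x: False, a: False}
  {a: True, x: False}
  {x: True, a: False}


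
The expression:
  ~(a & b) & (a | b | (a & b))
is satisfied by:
  {a: True, b: False}
  {b: True, a: False}


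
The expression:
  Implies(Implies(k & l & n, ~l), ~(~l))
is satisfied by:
  {l: True}


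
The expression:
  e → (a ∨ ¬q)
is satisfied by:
  {a: True, e: False, q: False}
  {e: False, q: False, a: False}
  {a: True, q: True, e: False}
  {q: True, e: False, a: False}
  {a: True, e: True, q: False}
  {e: True, a: False, q: False}
  {a: True, q: True, e: True}


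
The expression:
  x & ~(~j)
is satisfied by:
  {j: True, x: True}


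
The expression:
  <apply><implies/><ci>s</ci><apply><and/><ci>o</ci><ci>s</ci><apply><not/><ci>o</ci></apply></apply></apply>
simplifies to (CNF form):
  <apply><not/><ci>s</ci></apply>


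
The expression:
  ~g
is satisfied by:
  {g: False}


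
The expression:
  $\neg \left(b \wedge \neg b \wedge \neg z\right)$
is always true.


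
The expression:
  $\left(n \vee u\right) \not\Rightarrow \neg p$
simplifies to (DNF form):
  $\left(n \wedge p\right) \vee \left(p \wedge u\right)$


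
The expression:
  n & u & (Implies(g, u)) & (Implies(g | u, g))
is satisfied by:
  {g: True, u: True, n: True}


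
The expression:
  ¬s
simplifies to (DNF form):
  ¬s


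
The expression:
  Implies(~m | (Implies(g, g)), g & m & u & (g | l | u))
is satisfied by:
  {m: True, u: True, g: True}


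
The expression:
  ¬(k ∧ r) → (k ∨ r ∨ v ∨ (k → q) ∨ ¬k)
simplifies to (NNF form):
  True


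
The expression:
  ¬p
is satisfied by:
  {p: False}


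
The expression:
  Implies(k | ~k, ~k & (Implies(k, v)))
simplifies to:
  ~k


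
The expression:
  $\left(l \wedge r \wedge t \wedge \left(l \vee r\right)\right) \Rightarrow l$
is always true.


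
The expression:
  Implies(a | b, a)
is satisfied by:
  {a: True, b: False}
  {b: False, a: False}
  {b: True, a: True}


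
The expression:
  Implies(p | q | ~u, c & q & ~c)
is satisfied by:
  {u: True, q: False, p: False}


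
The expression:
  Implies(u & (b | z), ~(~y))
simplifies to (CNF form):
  (y | ~b | ~u) & (y | ~u | ~z)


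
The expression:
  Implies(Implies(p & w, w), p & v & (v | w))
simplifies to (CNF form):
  p & v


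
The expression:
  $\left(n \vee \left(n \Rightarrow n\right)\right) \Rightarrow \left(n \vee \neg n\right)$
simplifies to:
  $\text{True}$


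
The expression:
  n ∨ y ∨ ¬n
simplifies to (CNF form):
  True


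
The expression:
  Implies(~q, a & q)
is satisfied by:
  {q: True}


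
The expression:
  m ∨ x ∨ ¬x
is always true.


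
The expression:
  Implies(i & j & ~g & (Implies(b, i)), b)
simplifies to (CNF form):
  b | g | ~i | ~j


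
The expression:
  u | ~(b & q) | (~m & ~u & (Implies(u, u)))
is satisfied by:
  {u: True, m: False, q: False, b: False}
  {u: False, m: False, q: False, b: False}
  {u: True, b: True, m: False, q: False}
  {b: True, u: False, m: False, q: False}
  {u: True, q: True, b: False, m: False}
  {q: True, b: False, m: False, u: False}
  {u: True, b: True, q: True, m: False}
  {b: True, q: True, u: False, m: False}
  {u: True, m: True, b: False, q: False}
  {m: True, b: False, q: False, u: False}
  {u: True, b: True, m: True, q: False}
  {b: True, m: True, u: False, q: False}
  {u: True, q: True, m: True, b: False}
  {q: True, m: True, b: False, u: False}
  {u: True, b: True, q: True, m: True}


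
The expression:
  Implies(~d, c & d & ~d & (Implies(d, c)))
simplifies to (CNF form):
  d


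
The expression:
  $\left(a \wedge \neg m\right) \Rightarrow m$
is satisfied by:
  {m: True, a: False}
  {a: False, m: False}
  {a: True, m: True}


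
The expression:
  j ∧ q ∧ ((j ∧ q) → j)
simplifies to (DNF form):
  j ∧ q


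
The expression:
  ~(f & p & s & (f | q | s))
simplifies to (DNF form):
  ~f | ~p | ~s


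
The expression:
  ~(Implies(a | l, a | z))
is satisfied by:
  {l: True, z: False, a: False}


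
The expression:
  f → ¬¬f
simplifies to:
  True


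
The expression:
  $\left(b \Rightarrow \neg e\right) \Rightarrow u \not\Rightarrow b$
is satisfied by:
  {e: True, u: True, b: False}
  {u: True, b: False, e: False}
  {b: True, e: True, u: True}
  {b: True, e: True, u: False}


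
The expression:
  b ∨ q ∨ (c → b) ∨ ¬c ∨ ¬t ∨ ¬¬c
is always true.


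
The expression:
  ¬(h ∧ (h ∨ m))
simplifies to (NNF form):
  ¬h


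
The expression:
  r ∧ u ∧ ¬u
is never true.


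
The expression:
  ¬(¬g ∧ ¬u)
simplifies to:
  g ∨ u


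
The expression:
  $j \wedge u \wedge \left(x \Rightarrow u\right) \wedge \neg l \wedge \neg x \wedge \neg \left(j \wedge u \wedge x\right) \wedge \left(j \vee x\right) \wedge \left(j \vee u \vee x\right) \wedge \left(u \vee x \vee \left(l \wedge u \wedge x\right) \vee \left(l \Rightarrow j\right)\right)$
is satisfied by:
  {j: True, u: True, x: False, l: False}


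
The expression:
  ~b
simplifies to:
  ~b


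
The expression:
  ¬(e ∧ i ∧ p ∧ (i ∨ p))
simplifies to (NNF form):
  ¬e ∨ ¬i ∨ ¬p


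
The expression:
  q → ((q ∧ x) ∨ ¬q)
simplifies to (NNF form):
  x ∨ ¬q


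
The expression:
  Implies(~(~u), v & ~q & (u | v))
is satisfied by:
  {v: True, q: False, u: False}
  {q: False, u: False, v: False}
  {v: True, q: True, u: False}
  {q: True, v: False, u: False}
  {u: True, v: True, q: False}


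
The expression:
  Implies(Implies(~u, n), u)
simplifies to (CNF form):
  u | ~n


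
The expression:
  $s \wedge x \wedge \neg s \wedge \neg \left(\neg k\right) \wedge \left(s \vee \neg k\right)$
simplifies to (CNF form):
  $\text{False}$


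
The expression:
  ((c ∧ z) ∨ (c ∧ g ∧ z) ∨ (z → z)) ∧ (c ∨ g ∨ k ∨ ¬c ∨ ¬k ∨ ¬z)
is always true.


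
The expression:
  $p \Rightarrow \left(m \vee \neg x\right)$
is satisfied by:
  {m: True, p: False, x: False}
  {p: False, x: False, m: False}
  {x: True, m: True, p: False}
  {x: True, p: False, m: False}
  {m: True, p: True, x: False}
  {p: True, m: False, x: False}
  {x: True, p: True, m: True}


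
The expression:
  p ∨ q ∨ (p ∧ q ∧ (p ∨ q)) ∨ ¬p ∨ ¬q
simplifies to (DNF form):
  True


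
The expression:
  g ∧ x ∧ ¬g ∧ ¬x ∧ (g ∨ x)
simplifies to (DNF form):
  False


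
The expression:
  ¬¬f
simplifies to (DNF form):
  f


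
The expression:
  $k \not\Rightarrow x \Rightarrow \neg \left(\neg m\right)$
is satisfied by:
  {x: True, m: True, k: False}
  {x: True, k: False, m: False}
  {m: True, k: False, x: False}
  {m: False, k: False, x: False}
  {x: True, m: True, k: True}
  {x: True, k: True, m: False}
  {m: True, k: True, x: False}


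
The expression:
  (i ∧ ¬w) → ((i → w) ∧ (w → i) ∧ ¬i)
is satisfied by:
  {w: True, i: False}
  {i: False, w: False}
  {i: True, w: True}


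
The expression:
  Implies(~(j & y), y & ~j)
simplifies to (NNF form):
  y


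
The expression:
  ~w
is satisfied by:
  {w: False}


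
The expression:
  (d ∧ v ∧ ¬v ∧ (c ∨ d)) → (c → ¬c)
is always true.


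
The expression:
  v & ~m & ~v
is never true.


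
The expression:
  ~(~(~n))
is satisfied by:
  {n: False}


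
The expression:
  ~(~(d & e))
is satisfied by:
  {e: True, d: True}


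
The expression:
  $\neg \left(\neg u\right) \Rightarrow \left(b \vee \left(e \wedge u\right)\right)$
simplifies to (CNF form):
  $b \vee e \vee \neg u$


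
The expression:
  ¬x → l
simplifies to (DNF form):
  l ∨ x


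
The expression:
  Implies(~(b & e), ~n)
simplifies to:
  ~n | (b & e)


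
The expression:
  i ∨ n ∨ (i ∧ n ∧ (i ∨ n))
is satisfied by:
  {i: True, n: True}
  {i: True, n: False}
  {n: True, i: False}


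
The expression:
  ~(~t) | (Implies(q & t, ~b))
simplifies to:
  True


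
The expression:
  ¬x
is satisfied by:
  {x: False}


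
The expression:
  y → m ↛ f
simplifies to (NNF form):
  (m ∧ ¬f) ∨ ¬y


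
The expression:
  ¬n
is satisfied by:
  {n: False}


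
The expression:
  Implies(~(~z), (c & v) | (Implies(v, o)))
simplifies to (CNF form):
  c | o | ~v | ~z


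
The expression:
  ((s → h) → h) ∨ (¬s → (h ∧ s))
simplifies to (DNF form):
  h ∨ s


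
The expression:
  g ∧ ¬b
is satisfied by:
  {g: True, b: False}


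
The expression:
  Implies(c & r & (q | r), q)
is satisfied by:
  {q: True, c: False, r: False}
  {c: False, r: False, q: False}
  {r: True, q: True, c: False}
  {r: True, c: False, q: False}
  {q: True, c: True, r: False}
  {c: True, q: False, r: False}
  {r: True, c: True, q: True}


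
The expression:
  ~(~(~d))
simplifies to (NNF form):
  ~d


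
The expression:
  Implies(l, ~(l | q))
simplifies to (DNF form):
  ~l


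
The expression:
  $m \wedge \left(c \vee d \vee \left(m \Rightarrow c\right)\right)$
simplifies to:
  $m \wedge \left(c \vee d\right)$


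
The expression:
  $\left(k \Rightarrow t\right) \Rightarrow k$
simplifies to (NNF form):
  $k$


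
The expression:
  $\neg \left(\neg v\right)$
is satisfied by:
  {v: True}


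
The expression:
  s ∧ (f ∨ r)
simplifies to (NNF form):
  s ∧ (f ∨ r)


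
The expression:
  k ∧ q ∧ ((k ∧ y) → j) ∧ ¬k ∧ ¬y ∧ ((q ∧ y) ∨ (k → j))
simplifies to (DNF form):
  False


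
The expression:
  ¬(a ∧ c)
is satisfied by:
  {c: False, a: False}
  {a: True, c: False}
  {c: True, a: False}


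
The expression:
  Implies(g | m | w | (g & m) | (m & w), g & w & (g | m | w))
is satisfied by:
  {w: True, g: True, m: False}
  {w: True, g: True, m: True}
  {m: False, g: False, w: False}


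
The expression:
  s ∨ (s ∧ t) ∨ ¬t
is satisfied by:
  {s: True, t: False}
  {t: False, s: False}
  {t: True, s: True}


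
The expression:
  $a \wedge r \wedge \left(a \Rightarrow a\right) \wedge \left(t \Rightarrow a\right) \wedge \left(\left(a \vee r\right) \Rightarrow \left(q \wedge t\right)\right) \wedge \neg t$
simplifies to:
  $\text{False}$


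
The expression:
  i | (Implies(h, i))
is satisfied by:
  {i: True, h: False}
  {h: False, i: False}
  {h: True, i: True}


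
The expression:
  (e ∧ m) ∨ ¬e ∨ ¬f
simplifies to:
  m ∨ ¬e ∨ ¬f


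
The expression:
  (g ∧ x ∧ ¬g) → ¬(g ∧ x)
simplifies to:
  True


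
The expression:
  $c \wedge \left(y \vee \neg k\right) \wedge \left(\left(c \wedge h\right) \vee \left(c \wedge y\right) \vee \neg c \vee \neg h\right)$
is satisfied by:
  {c: True, y: True, k: False}
  {c: True, k: False, y: False}
  {c: True, y: True, k: True}


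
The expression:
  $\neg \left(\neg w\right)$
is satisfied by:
  {w: True}


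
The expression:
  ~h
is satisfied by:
  {h: False}


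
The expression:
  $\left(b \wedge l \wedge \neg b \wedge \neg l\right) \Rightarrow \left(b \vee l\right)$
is always true.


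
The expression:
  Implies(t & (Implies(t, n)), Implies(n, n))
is always true.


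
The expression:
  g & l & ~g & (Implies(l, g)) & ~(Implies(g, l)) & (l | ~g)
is never true.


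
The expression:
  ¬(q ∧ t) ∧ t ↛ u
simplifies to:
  t ∧ ¬q ∧ ¬u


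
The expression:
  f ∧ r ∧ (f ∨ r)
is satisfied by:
  {r: True, f: True}


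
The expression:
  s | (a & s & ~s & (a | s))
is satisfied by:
  {s: True}


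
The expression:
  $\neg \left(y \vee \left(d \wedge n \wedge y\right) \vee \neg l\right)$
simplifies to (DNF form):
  $l \wedge \neg y$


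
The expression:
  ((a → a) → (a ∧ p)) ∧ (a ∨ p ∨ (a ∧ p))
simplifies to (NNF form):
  a ∧ p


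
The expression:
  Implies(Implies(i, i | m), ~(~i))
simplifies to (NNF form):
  i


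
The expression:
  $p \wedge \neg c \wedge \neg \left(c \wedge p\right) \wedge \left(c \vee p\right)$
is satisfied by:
  {p: True, c: False}


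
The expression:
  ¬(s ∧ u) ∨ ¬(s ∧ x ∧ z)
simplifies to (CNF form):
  ¬s ∨ ¬u ∨ ¬x ∨ ¬z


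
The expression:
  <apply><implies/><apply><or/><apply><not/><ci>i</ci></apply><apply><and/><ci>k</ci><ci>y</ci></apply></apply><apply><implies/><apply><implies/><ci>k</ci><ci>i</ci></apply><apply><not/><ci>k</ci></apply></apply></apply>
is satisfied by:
  {k: False, y: False, i: False}
  {i: True, k: False, y: False}
  {y: True, k: False, i: False}
  {i: True, y: True, k: False}
  {k: True, i: False, y: False}
  {i: True, k: True, y: False}
  {y: True, k: True, i: False}
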